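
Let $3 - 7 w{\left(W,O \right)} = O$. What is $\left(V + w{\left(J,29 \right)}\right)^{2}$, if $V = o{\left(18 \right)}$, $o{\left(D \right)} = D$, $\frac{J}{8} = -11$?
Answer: $\frac{10000}{49} \approx 204.08$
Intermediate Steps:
$J = -88$ ($J = 8 \left(-11\right) = -88$)
$w{\left(W,O \right)} = \frac{3}{7} - \frac{O}{7}$
$V = 18$
$\left(V + w{\left(J,29 \right)}\right)^{2} = \left(18 + \left(\frac{3}{7} - \frac{29}{7}\right)\right)^{2} = \left(18 - \frac{26}{7}\right)^{2} = \left(\frac{100}{7}\right)^{2} = \frac{10000}{49}$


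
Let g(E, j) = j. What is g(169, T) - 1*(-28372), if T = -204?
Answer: 28168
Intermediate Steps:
g(169, T) - 1*(-28372) = -204 - 1*(-28372) = -204 + 28372 = 28168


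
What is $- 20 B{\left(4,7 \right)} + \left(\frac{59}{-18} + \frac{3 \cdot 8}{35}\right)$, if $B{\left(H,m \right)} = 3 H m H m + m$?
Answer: $- \frac{29725033}{630} \approx -47183.0$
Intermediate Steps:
$B{\left(H,m \right)} = m + 3 H^{2} m^{2}$ ($B{\left(H,m \right)} = 3 H m H m + m = 3 m H^{2} m + m = 3 H^{2} m^{2} + m = m + 3 H^{2} m^{2}$)
$- 20 B{\left(4,7 \right)} + \left(\frac{59}{-18} + \frac{3 \cdot 8}{35}\right) = - 20 \cdot 7 \left(1 + 3 \cdot 7 \cdot 4^{2}\right) + \left(\frac{59}{-18} + \frac{3 \cdot 8}{35}\right) = - 20 \cdot 7 \left(1 + 3 \cdot 7 \cdot 16\right) + \left(59 \left(- \frac{1}{18}\right) + 24 \cdot \frac{1}{35}\right) = - 20 \cdot 7 \left(1 + 336\right) + \left(- \frac{59}{18} + \frac{24}{35}\right) = - 20 \cdot 7 \cdot 337 - \frac{1633}{630} = \left(-20\right) 2359 - \frac{1633}{630} = -47180 - \frac{1633}{630} = - \frac{29725033}{630}$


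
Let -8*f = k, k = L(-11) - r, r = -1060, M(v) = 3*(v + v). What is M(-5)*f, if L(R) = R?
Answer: 15735/4 ≈ 3933.8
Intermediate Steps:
M(v) = 6*v (M(v) = 3*(2*v) = 6*v)
k = 1049 (k = -11 - 1*(-1060) = -11 + 1060 = 1049)
f = -1049/8 (f = -⅛*1049 = -1049/8 ≈ -131.13)
M(-5)*f = (6*(-5))*(-1049/8) = -30*(-1049/8) = 15735/4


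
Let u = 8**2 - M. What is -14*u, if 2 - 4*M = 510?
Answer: -2674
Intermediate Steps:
M = -127 (M = 1/2 - 1/4*510 = 1/2 - 255/2 = -127)
u = 191 (u = 8**2 - 1*(-127) = 64 + 127 = 191)
-14*u = -14*191 = -2674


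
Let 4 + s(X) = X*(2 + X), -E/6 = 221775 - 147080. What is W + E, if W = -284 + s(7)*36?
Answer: -446330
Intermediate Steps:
E = -448170 (E = -6*(221775 - 147080) = -6*74695 = -448170)
s(X) = -4 + X*(2 + X)
W = 1840 (W = -284 + (-4 + 7² + 2*7)*36 = -284 + (-4 + 49 + 14)*36 = -284 + 59*36 = -284 + 2124 = 1840)
W + E = 1840 - 448170 = -446330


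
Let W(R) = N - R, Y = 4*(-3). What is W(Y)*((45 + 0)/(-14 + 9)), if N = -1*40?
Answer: 252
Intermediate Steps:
N = -40
Y = -12
W(R) = -40 - R
W(Y)*((45 + 0)/(-14 + 9)) = (-40 - 1*(-12))*((45 + 0)/(-14 + 9)) = (-40 + 12)*(45/(-5)) = -1260*(-1)/5 = -28*(-9) = 252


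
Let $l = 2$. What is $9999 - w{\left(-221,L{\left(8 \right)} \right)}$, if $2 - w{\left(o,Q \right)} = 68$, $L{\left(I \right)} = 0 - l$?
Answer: $10065$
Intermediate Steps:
$L{\left(I \right)} = -2$ ($L{\left(I \right)} = 0 - 2 = -2$)
$w{\left(o,Q \right)} = -66$ ($w{\left(o,Q \right)} = 2 - 68 = -66$)
$9999 - w{\left(-221,L{\left(8 \right)} \right)} = 9999 - -66 = 9999 + 66 = 10065$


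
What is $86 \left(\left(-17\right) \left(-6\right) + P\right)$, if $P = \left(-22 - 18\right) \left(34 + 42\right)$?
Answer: $-252668$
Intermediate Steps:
$P = -3040$ ($P = \left(-40\right) 76 = -3040$)
$86 \left(\left(-17\right) \left(-6\right) + P\right) = 86 \left(\left(-17\right) \left(-6\right) - 3040\right) = 86 \left(102 - 3040\right) = 86 \left(-2938\right) = -252668$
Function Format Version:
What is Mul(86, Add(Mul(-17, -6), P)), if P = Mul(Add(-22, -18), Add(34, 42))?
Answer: -252668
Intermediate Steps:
P = -3040 (P = Mul(-40, 76) = -3040)
Mul(86, Add(Mul(-17, -6), P)) = Mul(86, Add(Mul(-17, -6), -3040)) = Mul(86, Add(102, -3040)) = Mul(86, -2938) = -252668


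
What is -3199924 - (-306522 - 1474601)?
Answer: -1418801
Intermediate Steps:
-3199924 - (-306522 - 1474601) = -3199924 - 1*(-1781123) = -3199924 + 1781123 = -1418801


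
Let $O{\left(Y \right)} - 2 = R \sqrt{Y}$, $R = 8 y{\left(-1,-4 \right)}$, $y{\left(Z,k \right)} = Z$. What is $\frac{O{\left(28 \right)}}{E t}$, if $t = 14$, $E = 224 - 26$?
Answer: $\frac{1}{1386} - \frac{4 \sqrt{7}}{693} \approx -0.01455$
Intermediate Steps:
$E = 198$ ($E = 224 - 26 = 198$)
$R = -8$ ($R = 8 \left(-1\right) = -8$)
$O{\left(Y \right)} = 2 - 8 \sqrt{Y}$
$\frac{O{\left(28 \right)}}{E t} = \frac{2 - 8 \sqrt{28}}{198 \cdot 14} = \frac{2 - 8 \cdot 2 \sqrt{7}}{2772} = \left(2 - 16 \sqrt{7}\right) \frac{1}{2772} = \frac{1}{1386} - \frac{4 \sqrt{7}}{693}$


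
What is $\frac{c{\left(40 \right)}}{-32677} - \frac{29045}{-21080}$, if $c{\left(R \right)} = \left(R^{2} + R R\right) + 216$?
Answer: $\frac{175418837}{137766232} \approx 1.2733$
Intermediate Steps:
$c{\left(R \right)} = 216 + 2 R^{2}$ ($c{\left(R \right)} = \left(R^{2} + R^{2}\right) + 216 = 2 R^{2} + 216 = 216 + 2 R^{2}$)
$\frac{c{\left(40 \right)}}{-32677} - \frac{29045}{-21080} = \frac{216 + 2 \cdot 40^{2}}{-32677} - \frac{29045}{-21080} = \left(216 + 2 \cdot 1600\right) \left(- \frac{1}{32677}\right) - - \frac{5809}{4216} = \left(216 + 3200\right) \left(- \frac{1}{32677}\right) + \frac{5809}{4216} = 3416 \left(- \frac{1}{32677}\right) + \frac{5809}{4216} = - \frac{3416}{32677} + \frac{5809}{4216} = \frac{175418837}{137766232}$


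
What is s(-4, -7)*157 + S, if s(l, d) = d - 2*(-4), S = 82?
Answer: 239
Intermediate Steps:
s(l, d) = 8 + d (s(l, d) = d + 8 = 8 + d)
s(-4, -7)*157 + S = (8 - 7)*157 + 82 = 1*157 + 82 = 157 + 82 = 239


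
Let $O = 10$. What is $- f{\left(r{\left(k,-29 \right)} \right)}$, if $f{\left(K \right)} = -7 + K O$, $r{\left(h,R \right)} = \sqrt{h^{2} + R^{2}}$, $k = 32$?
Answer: $7 - 10 \sqrt{1865} \approx -424.86$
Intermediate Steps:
$r{\left(h,R \right)} = \sqrt{R^{2} + h^{2}}$
$f{\left(K \right)} = -7 + 10 K$ ($f{\left(K \right)} = -7 + K 10 = -7 + 10 K$)
$- f{\left(r{\left(k,-29 \right)} \right)} = - (-7 + 10 \sqrt{\left(-29\right)^{2} + 32^{2}}) = - (-7 + 10 \sqrt{841 + 1024}) = - (-7 + 10 \sqrt{1865}) = 7 - 10 \sqrt{1865}$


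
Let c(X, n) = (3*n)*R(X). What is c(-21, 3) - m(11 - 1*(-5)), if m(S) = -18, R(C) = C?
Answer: -171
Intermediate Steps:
c(X, n) = 3*X*n (c(X, n) = (3*n)*X = 3*X*n)
c(-21, 3) - m(11 - 1*(-5)) = 3*(-21)*3 - 1*(-18) = -189 + 18 = -171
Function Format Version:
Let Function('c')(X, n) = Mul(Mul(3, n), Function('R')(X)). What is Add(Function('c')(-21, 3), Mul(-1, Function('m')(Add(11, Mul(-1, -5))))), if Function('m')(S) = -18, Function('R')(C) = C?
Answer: -171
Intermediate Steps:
Function('c')(X, n) = Mul(3, X, n) (Function('c')(X, n) = Mul(Mul(3, n), X) = Mul(3, X, n))
Add(Function('c')(-21, 3), Mul(-1, Function('m')(Add(11, Mul(-1, -5))))) = Add(Mul(3, -21, 3), Mul(-1, -18)) = Add(-189, 18) = -171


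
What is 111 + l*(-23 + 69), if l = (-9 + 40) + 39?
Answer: 3331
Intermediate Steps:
l = 70 (l = 31 + 39 = 70)
111 + l*(-23 + 69) = 111 + 70*(-23 + 69) = 111 + 70*46 = 111 + 3220 = 3331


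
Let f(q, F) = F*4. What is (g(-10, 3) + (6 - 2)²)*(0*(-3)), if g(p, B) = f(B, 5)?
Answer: 0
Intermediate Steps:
f(q, F) = 4*F
g(p, B) = 20 (g(p, B) = 4*5 = 20)
(g(-10, 3) + (6 - 2)²)*(0*(-3)) = (20 + (6 - 2)²)*(0*(-3)) = (20 + 4²)*0 = (20 + 16)*0 = 36*0 = 0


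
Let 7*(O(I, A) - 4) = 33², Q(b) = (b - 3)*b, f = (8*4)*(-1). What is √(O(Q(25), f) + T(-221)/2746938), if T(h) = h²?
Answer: √59006155027468278/19228566 ≈ 12.633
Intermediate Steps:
f = -32 (f = 32*(-1) = -32)
Q(b) = b*(-3 + b) (Q(b) = (-3 + b)*b = b*(-3 + b))
O(I, A) = 1117/7 (O(I, A) = 4 + (⅐)*33² = 4 + (⅐)*1089 = 4 + 1089/7 = 1117/7)
√(O(Q(25), f) + T(-221)/2746938) = √(1117/7 + (-221)²/2746938) = √(1117/7 + 48841*(1/2746938)) = √(1117/7 + 48841/2746938) = √(3068671633/19228566) = √59006155027468278/19228566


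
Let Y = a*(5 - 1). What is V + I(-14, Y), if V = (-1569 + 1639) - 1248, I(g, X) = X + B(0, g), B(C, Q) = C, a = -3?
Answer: -1190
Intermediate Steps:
Y = -12 (Y = -3*(5 - 1) = -3*4 = -12)
I(g, X) = X (I(g, X) = X + 0 = X)
V = -1178 (V = 70 - 1248 = -1178)
V + I(-14, Y) = -1178 - 12 = -1190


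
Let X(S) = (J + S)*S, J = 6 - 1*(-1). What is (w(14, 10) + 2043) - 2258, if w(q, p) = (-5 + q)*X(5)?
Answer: 325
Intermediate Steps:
J = 7 (J = 6 + 1 = 7)
X(S) = S*(7 + S) (X(S) = (7 + S)*S = S*(7 + S))
w(q, p) = -300 + 60*q (w(q, p) = (-5 + q)*(5*(7 + 5)) = (-5 + q)*(5*12) = (-5 + q)*60 = -300 + 60*q)
(w(14, 10) + 2043) - 2258 = ((-300 + 60*14) + 2043) - 2258 = ((-300 + 840) + 2043) - 2258 = (540 + 2043) - 2258 = 2583 - 2258 = 325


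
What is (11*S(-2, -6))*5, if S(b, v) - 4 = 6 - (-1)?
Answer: 605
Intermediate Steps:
S(b, v) = 11 (S(b, v) = 4 + (6 - (-1)) = 4 + (6 - 1*(-1)) = 4 + (6 + 1) = 4 + 7 = 11)
(11*S(-2, -6))*5 = (11*11)*5 = 121*5 = 605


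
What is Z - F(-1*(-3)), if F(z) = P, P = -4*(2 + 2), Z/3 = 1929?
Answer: 5803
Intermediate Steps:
Z = 5787 (Z = 3*1929 = 5787)
P = -16 (P = -4*4 = -16)
F(z) = -16
Z - F(-1*(-3)) = 5787 - 1*(-16) = 5787 + 16 = 5803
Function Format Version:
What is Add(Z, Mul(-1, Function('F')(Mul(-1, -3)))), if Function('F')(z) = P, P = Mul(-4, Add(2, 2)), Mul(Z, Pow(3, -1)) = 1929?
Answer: 5803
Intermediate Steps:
Z = 5787 (Z = Mul(3, 1929) = 5787)
P = -16 (P = Mul(-4, 4) = -16)
Function('F')(z) = -16
Add(Z, Mul(-1, Function('F')(Mul(-1, -3)))) = Add(5787, Mul(-1, -16)) = Add(5787, 16) = 5803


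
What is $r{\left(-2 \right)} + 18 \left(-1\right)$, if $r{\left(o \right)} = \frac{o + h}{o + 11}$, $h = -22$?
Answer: $- \frac{62}{3} \approx -20.667$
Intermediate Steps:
$r{\left(o \right)} = \frac{-22 + o}{11 + o}$ ($r{\left(o \right)} = \frac{o - 22}{o + 11} = \frac{-22 + o}{11 + o}$)
$r{\left(-2 \right)} + 18 \left(-1\right) = \frac{-22 - 2}{11 - 2} + 18 \left(-1\right) = \frac{1}{9} \left(-24\right) - 18 = - \frac{8}{3} - 18 = - \frac{62}{3}$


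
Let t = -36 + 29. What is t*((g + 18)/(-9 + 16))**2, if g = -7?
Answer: -121/7 ≈ -17.286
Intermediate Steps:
t = -7
t*((g + 18)/(-9 + 16))**2 = -7*(-7 + 18)**2/(-9 + 16)**2 = -7*(11/7)**2 = -7*121/49 = -121/7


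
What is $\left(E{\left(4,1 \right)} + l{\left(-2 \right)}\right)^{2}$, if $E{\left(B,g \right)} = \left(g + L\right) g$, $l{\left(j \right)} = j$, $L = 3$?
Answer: $4$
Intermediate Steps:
$E{\left(B,g \right)} = g \left(3 + g\right)$ ($E{\left(B,g \right)} = \left(g + 3\right) g = \left(3 + g\right) g = g \left(3 + g\right)$)
$\left(E{\left(4,1 \right)} + l{\left(-2 \right)}\right)^{2} = \left(1 \left(3 + 1\right) - 2\right)^{2} = \left(1 \cdot 4 - 2\right)^{2} = \left(4 - 2\right)^{2} = 2^{2} = 4$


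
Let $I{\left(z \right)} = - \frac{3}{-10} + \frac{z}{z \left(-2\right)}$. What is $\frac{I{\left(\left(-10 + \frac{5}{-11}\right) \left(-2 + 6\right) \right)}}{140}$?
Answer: $- \frac{1}{700} \approx -0.0014286$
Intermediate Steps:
$I{\left(z \right)} = - \frac{1}{5}$ ($I{\left(z \right)} = \left(-3\right) \left(- \frac{1}{10}\right) + \frac{z}{\left(-2\right) z} = \frac{3}{10} + z \left(- \frac{1}{2 z}\right) = \frac{3}{10} - \frac{1}{2} = - \frac{1}{5}$)
$\frac{I{\left(\left(-10 + \frac{5}{-11}\right) \left(-2 + 6\right) \right)}}{140} = - \frac{1}{5 \cdot 140} = \left(- \frac{1}{5}\right) \frac{1}{140} = - \frac{1}{700}$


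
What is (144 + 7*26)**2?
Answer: 106276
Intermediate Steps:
(144 + 7*26)**2 = (144 + 182)**2 = 326**2 = 106276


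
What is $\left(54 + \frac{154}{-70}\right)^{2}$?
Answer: $\frac{67081}{25} \approx 2683.2$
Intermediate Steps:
$\left(54 + \frac{154}{-70}\right)^{2} = \left(54 + 154 \left(- \frac{1}{70}\right)\right)^{2} = \left(54 - \frac{11}{5}\right)^{2} = \left(\frac{259}{5}\right)^{2} = \frac{67081}{25}$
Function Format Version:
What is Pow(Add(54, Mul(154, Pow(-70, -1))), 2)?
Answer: Rational(67081, 25) ≈ 2683.2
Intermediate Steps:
Pow(Add(54, Mul(154, Pow(-70, -1))), 2) = Pow(Add(54, Mul(154, Rational(-1, 70))), 2) = Pow(Add(54, Rational(-11, 5)), 2) = Pow(Rational(259, 5), 2) = Rational(67081, 25)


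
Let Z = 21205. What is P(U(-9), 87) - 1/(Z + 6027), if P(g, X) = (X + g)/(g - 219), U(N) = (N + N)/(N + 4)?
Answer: -4112391/9776288 ≈ -0.42065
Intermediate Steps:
U(N) = 2*N/(4 + N) (U(N) = (2*N)/(4 + N) = 2*N/(4 + N))
P(g, X) = (X + g)/(-219 + g)
P(U(-9), 87) - 1/(Z + 6027) = (87 + 2*(-9)/(4 - 9))/(-219 + 2*(-9)/(4 - 9)) - 1/(21205 + 6027) = (87 + 2*(-9)/(-5))/(-219 + 2*(-9)/(-5)) - 1/27232 = (87 + 2*(-9)*(-⅕))/(-219 + 2*(-9)*(-⅕)) - 1*1/27232 = (87 + 18/5)/(-219 + 18/5) - 1/27232 = (453/5)/(-1077/5) - 1/27232 = -5/1077*453/5 - 1/27232 = -151/359 - 1/27232 = -4112391/9776288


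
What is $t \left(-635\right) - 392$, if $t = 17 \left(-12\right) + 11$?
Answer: $122163$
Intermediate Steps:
$t = -193$ ($t = -204 + 11 = -193$)
$t \left(-635\right) - 392 = \left(-193\right) \left(-635\right) - 392 = 122555 - 392 = 122163$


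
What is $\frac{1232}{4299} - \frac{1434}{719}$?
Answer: $- \frac{5278958}{3090981} \approx -1.7079$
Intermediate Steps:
$\frac{1232}{4299} - \frac{1434}{719} = - \frac{5278958}{3090981}$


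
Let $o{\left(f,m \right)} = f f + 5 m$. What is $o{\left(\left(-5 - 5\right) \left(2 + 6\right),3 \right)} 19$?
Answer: $121885$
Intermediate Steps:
$o{\left(f,m \right)} = f^{2} + 5 m$
$o{\left(\left(-5 - 5\right) \left(2 + 6\right),3 \right)} 19 = \left(\left(\left(-5 - 5\right) \left(2 + 6\right)\right)^{2} + 5 \cdot 3\right) 19 = \left(\left(\left(-10\right) 8\right)^{2} + 15\right) 19 = \left(\left(-80\right)^{2} + 15\right) 19 = \left(6400 + 15\right) 19 = 6415 \cdot 19 = 121885$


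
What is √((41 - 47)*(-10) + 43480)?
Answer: 2*√10885 ≈ 208.66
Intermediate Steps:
√((41 - 47)*(-10) + 43480) = √(-6*(-10) + 43480) = √(60 + 43480) = √43540 = 2*√10885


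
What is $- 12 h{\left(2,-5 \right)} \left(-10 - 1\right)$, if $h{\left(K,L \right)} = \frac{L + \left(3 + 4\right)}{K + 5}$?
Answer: $\frac{264}{7} \approx 37.714$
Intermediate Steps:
$h{\left(K,L \right)} = \frac{7 + L}{5 + K}$ ($h{\left(K,L \right)} = \frac{L + 7}{5 + K} = \frac{7 + L}{5 + K}$)
$- 12 h{\left(2,-5 \right)} \left(-10 - 1\right) = - 12 \frac{7 - 5}{5 + 2} \left(-10 - 1\right) = - 12 \cdot \frac{1}{7} \cdot 2 \left(-10 - 1\right) = - 12 \cdot \frac{1}{7} \cdot 2 \left(-11\right) = \left(-12\right) \frac{2}{7} \left(-11\right) = \left(- \frac{24}{7}\right) \left(-11\right) = \frac{264}{7}$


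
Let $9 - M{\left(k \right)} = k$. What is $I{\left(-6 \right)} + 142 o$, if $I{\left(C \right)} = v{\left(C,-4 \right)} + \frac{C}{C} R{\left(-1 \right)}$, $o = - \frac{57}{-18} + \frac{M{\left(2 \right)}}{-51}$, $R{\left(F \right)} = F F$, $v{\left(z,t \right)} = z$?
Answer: $\frac{7228}{17} \approx 425.18$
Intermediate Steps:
$M{\left(k \right)} = 9 - k$
$R{\left(F \right)} = F^{2}$
$o = \frac{103}{34}$ ($o = - \frac{57}{-18} + \frac{9 - 2}{-51} = \left(-57\right) \left(- \frac{1}{18}\right) + \left(9 - 2\right) \left(- \frac{1}{51}\right) = \frac{19}{6} + 7 \left(- \frac{1}{51}\right) = \frac{19}{6} - \frac{7}{51} = \frac{103}{34} \approx 3.0294$)
$I{\left(C \right)} = 1 + C$ ($I{\left(C \right)} = C + \frac{C}{C} \left(-1\right)^{2} = C + 1 \cdot 1 = C + 1 = 1 + C$)
$I{\left(-6 \right)} + 142 o = \left(1 - 6\right) + 142 \cdot \frac{103}{34} = -5 + \frac{7313}{17} = \frac{7228}{17}$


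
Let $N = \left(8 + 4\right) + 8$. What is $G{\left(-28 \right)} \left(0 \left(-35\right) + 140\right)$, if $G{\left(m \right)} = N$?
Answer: $2800$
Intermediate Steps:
$N = 20$ ($N = 12 + 8 = 20$)
$G{\left(m \right)} = 20$
$G{\left(-28 \right)} \left(0 \left(-35\right) + 140\right) = 20 \left(0 \left(-35\right) + 140\right) = 20 \left(0 + 140\right) = 20 \cdot 140 = 2800$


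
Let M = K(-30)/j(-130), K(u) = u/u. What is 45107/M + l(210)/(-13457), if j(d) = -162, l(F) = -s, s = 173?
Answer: -98334793465/13457 ≈ -7.3073e+6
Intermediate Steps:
l(F) = -173 (l(F) = -1*173 = -173)
K(u) = 1
M = -1/162 (M = 1/(-162) = 1*(-1/162) = -1/162 ≈ -0.0061728)
45107/M + l(210)/(-13457) = 45107/(-1/162) - 173/(-13457) = 45107*(-162) - 173*(-1/13457) = -7307334 + 173/13457 = -98334793465/13457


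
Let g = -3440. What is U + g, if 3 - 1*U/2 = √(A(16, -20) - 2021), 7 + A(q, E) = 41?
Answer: -3434 - 2*I*√1987 ≈ -3434.0 - 89.152*I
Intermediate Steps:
A(q, E) = 34 (A(q, E) = -7 + 41 = 34)
U = 6 - 2*I*√1987 (U = 6 - 2*√(34 - 2021) = 6 - 2*I*√1987 ≈ 6.0 - 89.152*I)
U + g = (6 - 2*I*√1987) - 3440 = -3434 - 2*I*√1987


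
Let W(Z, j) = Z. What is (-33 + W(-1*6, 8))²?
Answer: 1521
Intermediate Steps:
(-33 + W(-1*6, 8))² = (-33 - 1*6)² = (-33 - 6)² = (-39)² = 1521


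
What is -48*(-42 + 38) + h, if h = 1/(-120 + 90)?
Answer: 5759/30 ≈ 191.97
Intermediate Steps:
h = -1/30 (h = 1/(-30) = -1/30 ≈ -0.033333)
-48*(-42 + 38) + h = -48*(-42 + 38) - 1/30 = -48*(-4) - 1/30 = 192 - 1/30 = 5759/30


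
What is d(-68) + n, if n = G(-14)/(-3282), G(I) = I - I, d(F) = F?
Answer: -68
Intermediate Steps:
G(I) = 0
n = 0 (n = 0/(-3282) = 0*(-1/3282) = 0)
d(-68) + n = -68 + 0 = -68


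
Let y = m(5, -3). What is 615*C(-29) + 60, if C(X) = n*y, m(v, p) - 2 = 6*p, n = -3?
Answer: 29580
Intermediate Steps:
m(v, p) = 2 + 6*p
y = -16 (y = 2 + 6*(-3) = 2 - 18 = -16)
C(X) = 48 (C(X) = -3*(-16) = 48)
615*C(-29) + 60 = 615*48 + 60 = 29520 + 60 = 29580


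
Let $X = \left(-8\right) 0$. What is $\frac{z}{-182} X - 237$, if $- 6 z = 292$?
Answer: $-237$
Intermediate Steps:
$z = - \frac{146}{3}$ ($z = \left(- \frac{1}{6}\right) 292 = - \frac{146}{3} \approx -48.667$)
$X = 0$
$\frac{z}{-182} X - 237 = - \frac{146}{3 \left(-182\right)} 0 - 237 = \left(- \frac{146}{3}\right) \left(- \frac{1}{182}\right) 0 - 237 = \frac{73}{273} \cdot 0 - 237 = 0 - 237 = -237$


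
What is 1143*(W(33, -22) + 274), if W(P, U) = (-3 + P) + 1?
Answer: 348615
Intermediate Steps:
W(P, U) = -2 + P
1143*(W(33, -22) + 274) = 1143*((-2 + 33) + 274) = 1143*(31 + 274) = 1143*305 = 348615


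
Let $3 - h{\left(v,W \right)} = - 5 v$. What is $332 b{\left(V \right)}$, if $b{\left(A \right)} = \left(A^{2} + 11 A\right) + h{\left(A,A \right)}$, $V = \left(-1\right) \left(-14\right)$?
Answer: $140436$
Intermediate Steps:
$V = 14$
$h{\left(v,W \right)} = 3 + 5 v$ ($h{\left(v,W \right)} = 3 - - 5 v = 3 + 5 v$)
$b{\left(A \right)} = 3 + A^{2} + 16 A$ ($b{\left(A \right)} = \left(A^{2} + 11 A\right) + \left(3 + 5 A\right) = 3 + A^{2} + 16 A$)
$332 b{\left(V \right)} = 332 \left(3 + 14^{2} + 16 \cdot 14\right) = 332 \left(3 + 196 + 224\right) = 332 \cdot 423 = 140436$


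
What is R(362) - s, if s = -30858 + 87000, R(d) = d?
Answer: -55780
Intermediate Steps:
s = 56142
R(362) - s = 362 - 1*56142 = 362 - 56142 = -55780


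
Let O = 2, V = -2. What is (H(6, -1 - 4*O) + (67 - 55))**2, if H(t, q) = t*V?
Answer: 0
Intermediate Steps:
H(t, q) = -2*t (H(t, q) = t*(-2) = -2*t)
(H(6, -1 - 4*O) + (67 - 55))**2 = (-2*6 + (67 - 55))**2 = (-12 + 12)**2 = 0**2 = 0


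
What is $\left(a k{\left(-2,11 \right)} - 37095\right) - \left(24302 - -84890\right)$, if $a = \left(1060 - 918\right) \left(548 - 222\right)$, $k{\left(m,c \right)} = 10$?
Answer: $316633$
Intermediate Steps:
$a = 46292$ ($a = 142 \cdot 326 = 46292$)
$\left(a k{\left(-2,11 \right)} - 37095\right) - \left(24302 - -84890\right) = \left(46292 \cdot 10 - 37095\right) - \left(24302 - -84890\right) = \left(462920 - 37095\right) - \left(24302 + 84890\right) = 425825 - 109192 = 316633$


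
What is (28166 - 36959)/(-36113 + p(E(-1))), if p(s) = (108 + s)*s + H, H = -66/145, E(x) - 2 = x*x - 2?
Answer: 1274985/5220646 ≈ 0.24422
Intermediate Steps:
E(x) = x² (E(x) = 2 + (x*x - 2) = 2 + (x² - 2) = 2 + (-2 + x²) = x²)
H = -66/145 (H = -66*1/145 = -66/145 ≈ -0.45517)
p(s) = -66/145 + s*(108 + s) (p(s) = (108 + s)*s - 66/145 = s*(108 + s) - 66/145 = -66/145 + s*(108 + s))
(28166 - 36959)/(-36113 + p(E(-1))) = (28166 - 36959)/(-36113 + (-66/145 + ((-1)²)² + 108*(-1)²)) = -8793/(-36113 + (-66/145 + 1² + 108*1)) = -8793/(-36113 + (-66/145 + 1 + 108)) = -8793/(-36113 + 15739/145) = -8793/(-5220646/145) = -8793*(-145/5220646) = 1274985/5220646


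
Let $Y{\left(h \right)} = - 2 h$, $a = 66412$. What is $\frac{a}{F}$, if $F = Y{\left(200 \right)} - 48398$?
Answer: $- \frac{33206}{24399} \approx -1.361$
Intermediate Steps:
$F = -48798$ ($F = \left(-2\right) 200 - 48398 = -400 - 48398 = -48798$)
$\frac{a}{F} = \frac{66412}{-48798} = 66412 \left(- \frac{1}{48798}\right) = - \frac{33206}{24399}$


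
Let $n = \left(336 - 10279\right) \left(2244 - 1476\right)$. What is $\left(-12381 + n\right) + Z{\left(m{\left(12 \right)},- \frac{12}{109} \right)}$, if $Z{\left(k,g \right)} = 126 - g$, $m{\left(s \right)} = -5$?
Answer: $- \frac{833684199}{109} \approx -7.6485 \cdot 10^{6}$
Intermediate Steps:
$n = -7636224$ ($n = \left(-9943\right) 768 = -7636224$)
$\left(-12381 + n\right) + Z{\left(m{\left(12 \right)},- \frac{12}{109} \right)} = \left(-12381 - 7636224\right) + \left(126 - - \frac{12}{109}\right) = -7648605 + \left(126 - \left(-12\right) \frac{1}{109}\right) = -7648605 + \left(126 - - \frac{12}{109}\right) = -7648605 + \left(126 + \frac{12}{109}\right) = -7648605 + \frac{13746}{109} = - \frac{833684199}{109}$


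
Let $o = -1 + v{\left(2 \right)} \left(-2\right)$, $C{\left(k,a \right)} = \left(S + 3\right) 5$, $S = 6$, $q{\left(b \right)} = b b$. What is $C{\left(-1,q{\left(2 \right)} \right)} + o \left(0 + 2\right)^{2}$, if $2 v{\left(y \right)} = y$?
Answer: $33$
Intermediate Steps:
$q{\left(b \right)} = b^{2}$
$v{\left(y \right)} = \frac{y}{2}$
$C{\left(k,a \right)} = 45$ ($C{\left(k,a \right)} = \left(6 + 3\right) 5 = 9 \cdot 5 = 45$)
$o = -3$ ($o = -1 + \frac{1}{2} \cdot 2 \left(-2\right) = -1 + 1 \left(-2\right) = -1 - 2 = -3$)
$C{\left(-1,q{\left(2 \right)} \right)} + o \left(0 + 2\right)^{2} = 45 - 3 \left(0 + 2\right)^{2} = 45 - 3 \cdot 2^{2} = 45 - 12 = 33$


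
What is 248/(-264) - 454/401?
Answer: -27413/13233 ≈ -2.0716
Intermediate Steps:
248/(-264) - 454/401 = 248*(-1/264) - 454*1/401 = -31/33 - 454/401 = -27413/13233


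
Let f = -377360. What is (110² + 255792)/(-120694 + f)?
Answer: -133946/249027 ≈ -0.53788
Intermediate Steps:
(110² + 255792)/(-120694 + f) = (110² + 255792)/(-120694 - 377360) = (12100 + 255792)/(-498054) = 267892*(-1/498054) = -133946/249027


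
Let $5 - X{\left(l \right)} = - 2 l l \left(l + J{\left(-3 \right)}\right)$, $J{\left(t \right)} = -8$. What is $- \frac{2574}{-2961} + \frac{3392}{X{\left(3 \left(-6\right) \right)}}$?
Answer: $\frac{3701130}{5541347} \approx 0.66791$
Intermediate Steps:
$X{\left(l \right)} = 5 + 2 l^{2} \left(-8 + l\right)$ ($X{\left(l \right)} = 5 - - 2 l l \left(l - 8\right) = 5 - - 2 l^{2} \left(-8 + l\right) = 5 + 2 l^{2} \left(-8 + l\right)$)
$- \frac{2574}{-2961} + \frac{3392}{X{\left(3 \left(-6\right) \right)}} = - \frac{2574}{-2961} + \frac{3392}{5 - 16 \left(3 \left(-6\right)\right)^{2} + 2 \left(3 \left(-6\right)\right)^{3}} = \left(-2574\right) \left(- \frac{1}{2961}\right) + \frac{3392}{5 - 16 \left(-18\right)^{2} + 2 \left(-18\right)^{3}} = \frac{286}{329} + \frac{3392}{5 - 5184 + 2 \left(-5832\right)} = \frac{286}{329} + \frac{3392}{5 - 5184 - 11664} = \frac{286}{329} + \frac{3392}{-16843} = \frac{286}{329} + 3392 \left(- \frac{1}{16843}\right) = \frac{286}{329} - \frac{3392}{16843} = \frac{3701130}{5541347}$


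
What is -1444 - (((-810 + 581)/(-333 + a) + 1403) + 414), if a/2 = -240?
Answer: -2651422/813 ≈ -3261.3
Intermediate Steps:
a = -480 (a = 2*(-240) = -480)
-1444 - (((-810 + 581)/(-333 + a) + 1403) + 414) = -1444 - (((-810 + 581)/(-333 - 480) + 1403) + 414) = -1444 - ((-229/(-813) + 1403) + 414) = -1444 - ((-229*(-1/813) + 1403) + 414) = -1444 - ((229/813 + 1403) + 414) = -1444 - (1140868/813 + 414) = -1444 - 1*1477450/813 = -1444 - 1477450/813 = -2651422/813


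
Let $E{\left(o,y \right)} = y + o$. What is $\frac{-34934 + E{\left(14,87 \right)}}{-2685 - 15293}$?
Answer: $\frac{34833}{17978} \approx 1.9375$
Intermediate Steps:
$E{\left(o,y \right)} = o + y$
$\frac{-34934 + E{\left(14,87 \right)}}{-2685 - 15293} = \frac{-34934 + \left(14 + 87\right)}{-2685 - 15293} = \frac{-34934 + 101}{-17978} = \left(-34833\right) \left(- \frac{1}{17978}\right) = \frac{34833}{17978}$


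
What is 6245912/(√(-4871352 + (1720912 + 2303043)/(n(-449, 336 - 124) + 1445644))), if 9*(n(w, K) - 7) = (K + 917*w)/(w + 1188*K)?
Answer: -12491824*I*√13030342641889542689770306673787/15934283720258256219 ≈ -2829.9*I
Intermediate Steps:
n(w, K) = 7 + (K + 917*w)/(9*(w + 1188*K)) (n(w, K) = 7 + ((K + 917*w)/(w + 1188*K))/9 = 7 + (K + 917*w)/(9*(w + 1188*K)))
6245912/(√(-4871352 + (1720912 + 2303043)/(n(-449, 336 - 124) + 1445644))) = 6245912/(√(-4871352 + (1720912 + 2303043)/(5*(196*(-449) + 14969*(336 - 124))/(9*(-449 + 1188*(336 - 124))) + 1445644))) = 6245912/(√(-4871352 + 4023955/(5*(-88004 + 14969*212)/(9*(-449 + 1188*212)) + 1445644))) = 6245912/(√(-4871352 + 4023955/(5*(-88004 + 3173428)/(9*(-449 + 251856)) + 1445644))) = 6245912/(√(-4871352 + 4023955/((5/9)*3085424/251407 + 1445644))) = 6245912/(√(-4871352 + 4023955/((5/9)*(1/251407)*3085424 + 1445644))) = 6245912/(√(-4871352 + 4023955/(15427120/2262663 + 1445644))) = 6245912/(√(-4871352 + 4023955/(3271020617092/2262663))) = 6245912/(√(-4871352 + 4023955*(2262663/3271020617092))) = 6245912/(√(-4871352 + 9104854092165/3271020617092)) = 6245912/(√(-15934283720258256219/3271020617092)) = 6245912/((I*√13030342641889542689770306673787/1635510308546)) = 6245912*(-2*I*√13030342641889542689770306673787/15934283720258256219) = -12491824*I*√13030342641889542689770306673787/15934283720258256219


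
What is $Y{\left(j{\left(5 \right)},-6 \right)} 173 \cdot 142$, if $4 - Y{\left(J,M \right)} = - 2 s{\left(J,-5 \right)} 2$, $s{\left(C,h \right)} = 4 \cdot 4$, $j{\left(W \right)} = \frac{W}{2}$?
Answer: $1670488$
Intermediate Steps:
$j{\left(W \right)} = \frac{W}{2}$ ($j{\left(W \right)} = W \frac{1}{2} = \frac{W}{2}$)
$s{\left(C,h \right)} = 16$
$Y{\left(J,M \right)} = 68$ ($Y{\left(J,M \right)} = 4 - \left(-2\right) 16 \cdot 2 = 4 - \left(-32\right) 2 = 4 - -64 = 4 + 64 = 68$)
$Y{\left(j{\left(5 \right)},-6 \right)} 173 \cdot 142 = 68 \cdot 173 \cdot 142 = 11764 \cdot 142 = 1670488$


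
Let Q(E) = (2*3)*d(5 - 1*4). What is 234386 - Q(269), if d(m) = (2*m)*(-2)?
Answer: 234410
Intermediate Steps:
d(m) = -4*m
Q(E) = -24 (Q(E) = (2*3)*(-4*(5 - 1*4)) = 6*(-4*(5 - 4)) = 6*(-4*1) = 6*(-4) = -24)
234386 - Q(269) = 234386 - 1*(-24) = 234386 + 24 = 234410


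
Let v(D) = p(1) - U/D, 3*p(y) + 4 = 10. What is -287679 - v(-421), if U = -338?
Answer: -121113363/421 ≈ -2.8768e+5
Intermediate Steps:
p(y) = 2 (p(y) = -4/3 + (⅓)*10 = -4/3 + 10/3 = 2)
v(D) = 2 + 338/D (v(D) = 2 - (-338)/D = 2 + 338/D)
-287679 - v(-421) = -287679 - (2 + 338/(-421)) = -287679 - (2 + 338*(-1/421)) = -287679 - (2 - 338/421) = -287679 - 1*504/421 = -287679 - 504/421 = -121113363/421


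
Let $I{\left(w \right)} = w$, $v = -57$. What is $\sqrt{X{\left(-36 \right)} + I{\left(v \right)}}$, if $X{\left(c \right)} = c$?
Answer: $i \sqrt{93} \approx 9.6436 i$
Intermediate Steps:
$\sqrt{X{\left(-36 \right)} + I{\left(v \right)}} = \sqrt{-36 - 57} = \sqrt{-93} = i \sqrt{93}$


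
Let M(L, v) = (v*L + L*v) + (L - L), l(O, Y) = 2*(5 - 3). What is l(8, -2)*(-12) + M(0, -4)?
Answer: -48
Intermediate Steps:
l(O, Y) = 4 (l(O, Y) = 2*2 = 4)
M(L, v) = 2*L*v (M(L, v) = (L*v + L*v) + 0 = 2*L*v + 0 = 2*L*v)
l(8, -2)*(-12) + M(0, -4) = 4*(-12) + 2*0*(-4) = -48 + 0 = -48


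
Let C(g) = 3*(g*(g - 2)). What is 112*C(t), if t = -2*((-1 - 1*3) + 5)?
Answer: 2688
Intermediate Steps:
t = -2 (t = -2*((-1 - 3) + 5) = -2*(-4 + 5) = -2*1 = -2)
C(g) = 3*g*(-2 + g) (C(g) = 3*(g*(-2 + g)) = 3*g*(-2 + g))
112*C(t) = 112*(3*(-2)*(-2 - 2)) = 112*(3*(-2)*(-4)) = 112*24 = 2688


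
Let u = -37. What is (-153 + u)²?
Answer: 36100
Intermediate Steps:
(-153 + u)² = (-153 - 37)² = (-190)² = 36100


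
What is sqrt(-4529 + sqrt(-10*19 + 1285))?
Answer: sqrt(-4529 + sqrt(1095)) ≈ 67.052*I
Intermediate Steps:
sqrt(-4529 + sqrt(-10*19 + 1285)) = sqrt(-4529 + sqrt(-190 + 1285)) = sqrt(-4529 + sqrt(1095))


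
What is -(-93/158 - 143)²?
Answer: -514699969/24964 ≈ -20618.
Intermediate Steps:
-(-93/158 - 143)² = -(-22687/158)² = -1*514699969/24964 = -514699969/24964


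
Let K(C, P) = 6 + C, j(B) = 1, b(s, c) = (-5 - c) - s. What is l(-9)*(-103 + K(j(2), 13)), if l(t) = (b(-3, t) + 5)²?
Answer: -13824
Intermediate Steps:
b(s, c) = -5 - c - s
l(t) = (3 - t)² (l(t) = ((-5 - t - 1*(-3)) + 5)² = ((-5 - t + 3) + 5)² = ((-2 - t) + 5)² = (3 - t)²)
l(-9)*(-103 + K(j(2), 13)) = (-3 - 9)²*(-103 + (6 + 1)) = (-12)²*(-103 + 7) = 144*(-96) = -13824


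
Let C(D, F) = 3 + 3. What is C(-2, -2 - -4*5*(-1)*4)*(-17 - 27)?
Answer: -264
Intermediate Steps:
C(D, F) = 6
C(-2, -2 - -4*5*(-1)*4)*(-17 - 27) = 6*(-17 - 27) = 6*(-44) = -264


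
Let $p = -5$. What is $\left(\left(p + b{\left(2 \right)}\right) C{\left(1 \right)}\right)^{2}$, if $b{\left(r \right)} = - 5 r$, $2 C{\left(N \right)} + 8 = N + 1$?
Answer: $2025$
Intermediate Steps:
$C{\left(N \right)} = - \frac{7}{2} + \frac{N}{2}$ ($C{\left(N \right)} = -4 + \frac{N + 1}{2} = -4 + \frac{1 + N}{2} = -4 + \left(\frac{1}{2} + \frac{N}{2}\right) = - \frac{7}{2} + \frac{N}{2}$)
$\left(\left(p + b{\left(2 \right)}\right) C{\left(1 \right)}\right)^{2} = \left(\left(-5 - 10\right) \left(- \frac{7}{2} + \frac{1}{2} \cdot 1\right)\right)^{2} = \left(\left(-5 - 10\right) \left(- \frac{7}{2} + \frac{1}{2}\right)\right)^{2} = \left(\left(-15\right) \left(-3\right)\right)^{2} = 45^{2} = 2025$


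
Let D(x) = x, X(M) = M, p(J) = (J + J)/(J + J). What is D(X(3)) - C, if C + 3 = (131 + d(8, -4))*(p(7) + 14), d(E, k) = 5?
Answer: -2034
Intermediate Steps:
p(J) = 1 (p(J) = (2*J)/((2*J)) = (2*J)*(1/(2*J)) = 1)
C = 2037 (C = -3 + (131 + 5)*(1 + 14) = -3 + 136*15 = -3 + 2040 = 2037)
D(X(3)) - C = 3 - 1*2037 = 3 - 2037 = -2034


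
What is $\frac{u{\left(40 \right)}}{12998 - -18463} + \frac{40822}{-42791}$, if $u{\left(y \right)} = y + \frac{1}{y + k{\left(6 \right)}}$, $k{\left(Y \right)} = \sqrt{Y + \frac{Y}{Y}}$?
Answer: $- \frac{2043163046446}{2144572508043} - \frac{\sqrt{7}}{50117373} \approx -0.95271$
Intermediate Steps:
$k{\left(Y \right)} = \sqrt{1 + Y}$ ($k{\left(Y \right)} = \sqrt{Y + 1} = \sqrt{1 + Y}$)
$u{\left(y \right)} = y + \frac{1}{y + \sqrt{7}}$ ($u{\left(y \right)} = y + \frac{1}{y + \sqrt{1 + 6}} = y + \frac{1}{y + \sqrt{7}}$)
$\frac{u{\left(40 \right)}}{12998 - -18463} + \frac{40822}{-42791} = \frac{\frac{1}{40 + \sqrt{7}} \left(1 + 40^{2} + 40 \sqrt{7}\right)}{12998 - -18463} + \frac{40822}{-42791} = \frac{\frac{1}{40 + \sqrt{7}} \left(1 + 1600 + 40 \sqrt{7}\right)}{12998 + 18463} + 40822 \left(- \frac{1}{42791}\right) = \frac{\frac{1}{40 + \sqrt{7}} \left(1601 + 40 \sqrt{7}\right)}{31461} - \frac{40822}{42791} = \frac{1601 + 40 \sqrt{7}}{40 + \sqrt{7}} \cdot \frac{1}{31461} - \frac{40822}{42791} = \frac{1601 + 40 \sqrt{7}}{31461 \left(40 + \sqrt{7}\right)} - \frac{40822}{42791} = - \frac{40822}{42791} + \frac{1601 + 40 \sqrt{7}}{31461 \left(40 + \sqrt{7}\right)}$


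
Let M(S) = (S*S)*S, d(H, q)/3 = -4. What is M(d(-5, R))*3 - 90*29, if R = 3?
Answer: -7794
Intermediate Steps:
d(H, q) = -12 (d(H, q) = 3*(-4) = -12)
M(S) = S³ (M(S) = S²*S = S³)
M(d(-5, R))*3 - 90*29 = (-12)³*3 - 90*29 = -1728*3 - 2610 = -5184 - 2610 = -7794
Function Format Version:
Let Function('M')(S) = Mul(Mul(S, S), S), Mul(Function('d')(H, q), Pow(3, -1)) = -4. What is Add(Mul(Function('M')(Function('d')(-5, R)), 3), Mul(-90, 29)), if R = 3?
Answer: -7794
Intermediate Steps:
Function('d')(H, q) = -12 (Function('d')(H, q) = Mul(3, -4) = -12)
Function('M')(S) = Pow(S, 3) (Function('M')(S) = Mul(Pow(S, 2), S) = Pow(S, 3))
Add(Mul(Function('M')(Function('d')(-5, R)), 3), Mul(-90, 29)) = Add(Mul(Pow(-12, 3), 3), Mul(-90, 29)) = Add(Mul(-1728, 3), -2610) = Add(-5184, -2610) = -7794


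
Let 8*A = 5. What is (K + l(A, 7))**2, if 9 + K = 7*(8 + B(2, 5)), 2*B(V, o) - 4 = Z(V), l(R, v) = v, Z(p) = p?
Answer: 5625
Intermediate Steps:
A = 5/8 (A = (1/8)*5 = 5/8 ≈ 0.62500)
B(V, o) = 2 + V/2
K = 68 (K = -9 + 7*(8 + (2 + (1/2)*2)) = -9 + 7*(8 + (2 + 1)) = -9 + 7*(8 + 3) = -9 + 7*11 = -9 + 77 = 68)
(K + l(A, 7))**2 = (68 + 7)**2 = 75**2 = 5625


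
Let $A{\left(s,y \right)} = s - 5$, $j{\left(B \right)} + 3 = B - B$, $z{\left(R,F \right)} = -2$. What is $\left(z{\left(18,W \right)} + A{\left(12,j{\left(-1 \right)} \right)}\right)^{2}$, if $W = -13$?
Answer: $25$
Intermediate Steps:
$j{\left(B \right)} = -3$ ($j{\left(B \right)} = -3 + \left(B - B\right) = -3 + 0 = -3$)
$A{\left(s,y \right)} = -5 + s$ ($A{\left(s,y \right)} = s - 5 = -5 + s$)
$\left(z{\left(18,W \right)} + A{\left(12,j{\left(-1 \right)} \right)}\right)^{2} = \left(-2 + \left(-5 + 12\right)\right)^{2} = \left(-2 + 7\right)^{2} = 5^{2} = 25$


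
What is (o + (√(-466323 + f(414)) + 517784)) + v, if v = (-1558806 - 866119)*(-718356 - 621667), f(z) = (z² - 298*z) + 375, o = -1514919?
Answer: 3249454276140 + 6*I*√11609 ≈ 3.2495e+12 + 646.47*I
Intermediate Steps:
f(z) = 375 + z² - 298*z
v = 3249455273275 (v = -2424925*(-1340023) = 3249455273275)
(o + (√(-466323 + f(414)) + 517784)) + v = (-1514919 + (√(-466323 + (375 + 414² - 298*414)) + 517784)) + 3249455273275 = (-1514919 + (√(-466323 + (375 + 171396 - 123372)) + 517784)) + 3249455273275 = (-1514919 + (√(-466323 + 48399) + 517784)) + 3249455273275 = (-1514919 + (√(-417924) + 517784)) + 3249455273275 = (-1514919 + (6*I*√11609 + 517784)) + 3249455273275 = (-1514919 + (517784 + 6*I*√11609)) + 3249455273275 = (-997135 + 6*I*√11609) + 3249455273275 = 3249454276140 + 6*I*√11609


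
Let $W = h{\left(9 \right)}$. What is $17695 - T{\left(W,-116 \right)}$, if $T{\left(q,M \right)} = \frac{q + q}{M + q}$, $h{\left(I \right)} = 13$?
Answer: $\frac{1822611}{103} \approx 17695.0$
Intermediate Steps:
$W = 13$
$T{\left(q,M \right)} = \frac{2 q}{M + q}$
$17695 - T{\left(W,-116 \right)} = 17695 - 2 \cdot 13 \frac{1}{-116 + 13} = 17695 - 2 \cdot 13 \frac{1}{-103} = 17695 - 2 \cdot 13 \left(- \frac{1}{103}\right) = 17695 - - \frac{26}{103} = 17695 + \frac{26}{103} = \frac{1822611}{103}$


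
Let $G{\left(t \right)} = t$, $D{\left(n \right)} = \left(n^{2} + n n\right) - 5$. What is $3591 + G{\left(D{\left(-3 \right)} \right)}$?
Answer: $3604$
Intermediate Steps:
$D{\left(n \right)} = -5 + 2 n^{2}$ ($D{\left(n \right)} = \left(n^{2} + n^{2}\right) - 5 = 2 n^{2} - 5 = -5 + 2 n^{2}$)
$3591 + G{\left(D{\left(-3 \right)} \right)} = 3591 - \left(5 - 2 \left(-3\right)^{2}\right) = 3591 + \left(-5 + 2 \cdot 9\right) = 3591 + \left(-5 + 18\right) = 3591 + 13 = 3604$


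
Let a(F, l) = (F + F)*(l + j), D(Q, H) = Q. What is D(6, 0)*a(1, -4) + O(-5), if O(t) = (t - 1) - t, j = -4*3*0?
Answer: -49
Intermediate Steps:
j = 0 (j = -12*0 = 0)
O(t) = -1 (O(t) = (-1 + t) - t = -1)
a(F, l) = 2*F*l (a(F, l) = (F + F)*(l + 0) = (2*F)*l = 2*F*l)
D(6, 0)*a(1, -4) + O(-5) = 6*(2*1*(-4)) - 1 = 6*(-8) - 1 = -48 - 1 = -49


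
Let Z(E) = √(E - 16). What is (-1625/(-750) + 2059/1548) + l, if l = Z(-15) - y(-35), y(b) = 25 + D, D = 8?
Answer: -45671/1548 + I*√31 ≈ -29.503 + 5.5678*I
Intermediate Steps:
y(b) = 33 (y(b) = 25 + 8 = 33)
Z(E) = √(-16 + E)
l = -33 + I*√31 (l = √(-16 - 15) - 1*33 = √(-31) - 33 = I*√31 - 33 = -33 + I*√31 ≈ -33.0 + 5.5678*I)
(-1625/(-750) + 2059/1548) + l = (-1625/(-750) + 2059/1548) + (-33 + I*√31) = (-1625*(-1/750) + 2059*(1/1548)) + (-33 + I*√31) = (13/6 + 2059/1548) + (-33 + I*√31) = 5413/1548 + (-33 + I*√31) = -45671/1548 + I*√31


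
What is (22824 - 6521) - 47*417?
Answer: -3296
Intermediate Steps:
(22824 - 6521) - 47*417 = 16303 - 19599 = -3296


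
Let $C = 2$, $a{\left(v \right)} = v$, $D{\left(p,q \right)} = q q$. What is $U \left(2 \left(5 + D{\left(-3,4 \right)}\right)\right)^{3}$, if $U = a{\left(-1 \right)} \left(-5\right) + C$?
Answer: $518616$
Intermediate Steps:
$D{\left(p,q \right)} = q^{2}$
$U = 7$ ($U = \left(-1\right) \left(-5\right) + 2 = 5 + 2 = 7$)
$U \left(2 \left(5 + D{\left(-3,4 \right)}\right)\right)^{3} = 7 \left(2 \left(5 + 4^{2}\right)\right)^{3} = 7 \left(2 \left(5 + 16\right)\right)^{3} = 7 \left(2 \cdot 21\right)^{3} = 7 \cdot 42^{3} = 7 \cdot 74088 = 518616$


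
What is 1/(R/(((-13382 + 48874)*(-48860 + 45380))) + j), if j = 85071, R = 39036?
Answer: 10292680/875608577027 ≈ 1.1755e-5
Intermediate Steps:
1/(R/(((-13382 + 48874)*(-48860 + 45380))) + j) = 1/(39036/(((-13382 + 48874)*(-48860 + 45380))) + 85071) = 1/(39036/((35492*(-3480))) + 85071) = 1/(39036/(-123512160) + 85071) = 1/(39036*(-1/123512160) + 85071) = 1/(-3253/10292680 + 85071) = 1/(875608577027/10292680) = 10292680/875608577027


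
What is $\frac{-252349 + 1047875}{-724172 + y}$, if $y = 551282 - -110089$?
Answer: $- \frac{795526}{62801} \approx -12.667$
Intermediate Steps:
$y = 661371$ ($y = 551282 + 110089 = 661371$)
$\frac{-252349 + 1047875}{-724172 + y} = \frac{-252349 + 1047875}{-724172 + 661371} = \frac{795526}{-62801} = 795526 \left(- \frac{1}{62801}\right) = - \frac{795526}{62801}$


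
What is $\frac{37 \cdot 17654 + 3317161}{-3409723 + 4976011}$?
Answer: $\frac{441151}{174032} \approx 2.5349$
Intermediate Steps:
$\frac{37 \cdot 17654 + 3317161}{-3409723 + 4976011} = \frac{653198 + 3317161}{1566288} = 3970359 \cdot \frac{1}{1566288} = \frac{441151}{174032}$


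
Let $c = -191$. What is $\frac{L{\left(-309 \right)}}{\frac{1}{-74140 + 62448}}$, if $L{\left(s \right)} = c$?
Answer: $2233172$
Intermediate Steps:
$L{\left(s \right)} = -191$
$\frac{L{\left(-309 \right)}}{\frac{1}{-74140 + 62448}} = - \frac{191}{\frac{1}{-74140 + 62448}} = - \frac{191}{\frac{1}{-11692}} = - \frac{191}{- \frac{1}{11692}} = \left(-191\right) \left(-11692\right) = 2233172$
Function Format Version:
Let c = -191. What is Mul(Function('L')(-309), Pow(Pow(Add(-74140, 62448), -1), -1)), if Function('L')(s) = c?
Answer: 2233172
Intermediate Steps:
Function('L')(s) = -191
Mul(Function('L')(-309), Pow(Pow(Add(-74140, 62448), -1), -1)) = Mul(-191, Pow(Pow(Add(-74140, 62448), -1), -1)) = Mul(-191, Pow(Pow(-11692, -1), -1)) = Mul(-191, Pow(Rational(-1, 11692), -1)) = Mul(-191, -11692) = 2233172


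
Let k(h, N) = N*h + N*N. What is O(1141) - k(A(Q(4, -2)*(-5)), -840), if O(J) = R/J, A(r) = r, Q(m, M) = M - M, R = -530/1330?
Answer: -107076916853/151753 ≈ -7.0560e+5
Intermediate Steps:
R = -53/133 (R = -530*1/1330 = -53/133 ≈ -0.39850)
Q(m, M) = 0
O(J) = -53/(133*J)
k(h, N) = N² + N*h (k(h, N) = N*h + N² = N² + N*h)
O(1141) - k(A(Q(4, -2)*(-5)), -840) = -53/133/1141 - (-840)*(-840 + 0*(-5)) = -53/133*1/1141 - (-840)*(-840 + 0) = -53/151753 - (-840)*(-840) = -53/151753 - 1*705600 = -53/151753 - 705600 = -107076916853/151753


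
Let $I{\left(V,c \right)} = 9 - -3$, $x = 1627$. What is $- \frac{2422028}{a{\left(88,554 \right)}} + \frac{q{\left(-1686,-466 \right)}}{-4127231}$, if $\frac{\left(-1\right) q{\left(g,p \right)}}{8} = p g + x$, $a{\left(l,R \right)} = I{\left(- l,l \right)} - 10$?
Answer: $- \frac{4998128223810}{4127231} \approx -1.211 \cdot 10^{6}$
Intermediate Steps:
$I{\left(V,c \right)} = 12$ ($I{\left(V,c \right)} = 9 + 3 = 12$)
$a{\left(l,R \right)} = 2$ ($a{\left(l,R \right)} = 12 - 10 = 2$)
$q{\left(g,p \right)} = -13016 - 8 g p$ ($q{\left(g,p \right)} = - 8 \left(p g + 1627\right) = - 8 \left(g p + 1627\right) = - 8 \left(1627 + g p\right) = -13016 - 8 g p$)
$- \frac{2422028}{a{\left(88,554 \right)}} + \frac{q{\left(-1686,-466 \right)}}{-4127231} = - \frac{2422028}{2} + \frac{-13016 - \left(-13488\right) \left(-466\right)}{-4127231} = \left(-2422028\right) \frac{1}{2} + \left(-13016 - 6285408\right) \left(- \frac{1}{4127231}\right) = -1211014 - - \frac{6298424}{4127231} = -1211014 + \frac{6298424}{4127231} = - \frac{4998128223810}{4127231}$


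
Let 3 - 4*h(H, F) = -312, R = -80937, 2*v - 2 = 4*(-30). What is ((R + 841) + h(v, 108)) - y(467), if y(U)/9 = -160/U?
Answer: -149466463/1868 ≈ -80014.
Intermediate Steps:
v = -59 (v = 1 + (4*(-30))/2 = 1 + (½)*(-120) = 1 - 60 = -59)
y(U) = -1440/U (y(U) = 9*(-160/U) = -1440/U)
h(H, F) = 315/4 (h(H, F) = ¾ - ¼*(-312) = ¾ + 78 = 315/4)
((R + 841) + h(v, 108)) - y(467) = ((-80937 + 841) + 315/4) - (-1440)/467 = (-80096 + 315/4) - (-1440)/467 = -320069/4 - 1*(-1440/467) = -320069/4 + 1440/467 = -149466463/1868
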